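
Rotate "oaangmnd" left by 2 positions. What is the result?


Input: "oaangmnd", rotate left by 2
First 2 characters: "oa"
Remaining characters: "angmnd"
Concatenate remaining + first: "angmnd" + "oa" = "angmndoa"

angmndoa


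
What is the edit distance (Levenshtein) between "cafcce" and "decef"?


Computing edit distance: "cafcce" -> "decef"
DP table:
           d    e    c    e    f
      0    1    2    3    4    5
  c   1    1    2    2    3    4
  a   2    2    2    3    3    4
  f   3    3    3    3    4    3
  c   4    4    4    3    4    4
  c   5    5    5    4    4    5
  e   6    6    5    5    4    5
Edit distance = dp[6][5] = 5

5


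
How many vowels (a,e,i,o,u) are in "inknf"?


Input: inknf
Checking each character:
  'i' at position 0: vowel (running total: 1)
  'n' at position 1: consonant
  'k' at position 2: consonant
  'n' at position 3: consonant
  'f' at position 4: consonant
Total vowels: 1

1


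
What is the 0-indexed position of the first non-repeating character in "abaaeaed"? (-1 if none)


Input: abaaeaed
Character frequencies:
  'a': 4
  'b': 1
  'd': 1
  'e': 2
Scanning left to right for freq == 1:
  Position 0 ('a'): freq=4, skip
  Position 1 ('b'): unique! => answer = 1

1


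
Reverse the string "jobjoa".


Input: jobjoa
Reading characters right to left:
  Position 5: 'a'
  Position 4: 'o'
  Position 3: 'j'
  Position 2: 'b'
  Position 1: 'o'
  Position 0: 'j'
Reversed: aojboj

aojboj


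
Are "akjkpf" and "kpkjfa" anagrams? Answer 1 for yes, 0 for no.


Strings: "akjkpf", "kpkjfa"
Sorted first:  afjkkp
Sorted second: afjkkp
Sorted forms match => anagrams

1


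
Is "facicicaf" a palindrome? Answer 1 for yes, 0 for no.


Input: facicicaf
Reversed: facicicaf
  Compare pos 0 ('f') with pos 8 ('f'): match
  Compare pos 1 ('a') with pos 7 ('a'): match
  Compare pos 2 ('c') with pos 6 ('c'): match
  Compare pos 3 ('i') with pos 5 ('i'): match
Result: palindrome

1


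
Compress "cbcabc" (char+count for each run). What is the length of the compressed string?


Input: cbcabc
Runs:
  'c' x 1 => "c1"
  'b' x 1 => "b1"
  'c' x 1 => "c1"
  'a' x 1 => "a1"
  'b' x 1 => "b1"
  'c' x 1 => "c1"
Compressed: "c1b1c1a1b1c1"
Compressed length: 12

12


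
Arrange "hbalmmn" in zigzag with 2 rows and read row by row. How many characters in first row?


Zigzag "hbalmmn" into 2 rows:
Placing characters:
  'h' => row 0
  'b' => row 1
  'a' => row 0
  'l' => row 1
  'm' => row 0
  'm' => row 1
  'n' => row 0
Rows:
  Row 0: "hamn"
  Row 1: "blm"
First row length: 4

4


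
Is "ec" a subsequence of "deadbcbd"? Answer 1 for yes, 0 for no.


Check if "ec" is a subsequence of "deadbcbd"
Greedy scan:
  Position 0 ('d'): no match needed
  Position 1 ('e'): matches sub[0] = 'e'
  Position 2 ('a'): no match needed
  Position 3 ('d'): no match needed
  Position 4 ('b'): no match needed
  Position 5 ('c'): matches sub[1] = 'c'
  Position 6 ('b'): no match needed
  Position 7 ('d'): no match needed
All 2 characters matched => is a subsequence

1


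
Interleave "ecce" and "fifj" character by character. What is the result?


Interleaving "ecce" and "fifj":
  Position 0: 'e' from first, 'f' from second => "ef"
  Position 1: 'c' from first, 'i' from second => "ci"
  Position 2: 'c' from first, 'f' from second => "cf"
  Position 3: 'e' from first, 'j' from second => "ej"
Result: efcicfej

efcicfej


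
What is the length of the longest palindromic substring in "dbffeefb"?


Input: "dbffeefb"
Checking substrings for palindromes:
  [3:7] "feef" (len 4) => palindrome
  [2:4] "ff" (len 2) => palindrome
  [4:6] "ee" (len 2) => palindrome
Longest palindromic substring: "feef" with length 4

4


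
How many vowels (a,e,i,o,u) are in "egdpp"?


Input: egdpp
Checking each character:
  'e' at position 0: vowel (running total: 1)
  'g' at position 1: consonant
  'd' at position 2: consonant
  'p' at position 3: consonant
  'p' at position 4: consonant
Total vowels: 1

1


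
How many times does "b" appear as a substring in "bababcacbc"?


Searching for "b" in "bababcacbc"
Scanning each position:
  Position 0: "b" => MATCH
  Position 1: "a" => no
  Position 2: "b" => MATCH
  Position 3: "a" => no
  Position 4: "b" => MATCH
  Position 5: "c" => no
  Position 6: "a" => no
  Position 7: "c" => no
  Position 8: "b" => MATCH
  Position 9: "c" => no
Total occurrences: 4

4


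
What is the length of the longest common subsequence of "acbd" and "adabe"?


LCS of "acbd" and "adabe"
DP table:
           a    d    a    b    e
      0    0    0    0    0    0
  a   0    1    1    1    1    1
  c   0    1    1    1    1    1
  b   0    1    1    1    2    2
  d   0    1    2    2    2    2
LCS length = dp[4][5] = 2

2


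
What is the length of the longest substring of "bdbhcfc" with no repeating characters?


Input: "bdbhcfc"
Sliding window (track last position of each char):
  Position 0 ('b'): window [0,0] length 1 -- new best
  Position 1 ('d'): window [0,1] length 2 -- new best
  Position 2 ('b'): repeat (last at 0), move window start to 1
  Position 2 ('b'): window [1,2] length 2
  Position 3 ('h'): window [1,3] length 3 -- new best
  Position 4 ('c'): window [1,4] length 4 -- new best
  Position 5 ('f'): window [1,5] length 5 -- new best
  Position 6 ('c'): repeat (last at 4), move window start to 5
  Position 6 ('c'): window [5,6] length 2
Longest substring with no repeats: "dbhcf" with length 5

5


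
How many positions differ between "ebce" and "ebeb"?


Comparing "ebce" and "ebeb" position by position:
  Position 0: 'e' vs 'e' => same
  Position 1: 'b' vs 'b' => same
  Position 2: 'c' vs 'e' => DIFFER
  Position 3: 'e' vs 'b' => DIFFER
Positions that differ: 2

2


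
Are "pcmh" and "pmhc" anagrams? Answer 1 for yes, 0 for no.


Strings: "pcmh", "pmhc"
Sorted first:  chmp
Sorted second: chmp
Sorted forms match => anagrams

1


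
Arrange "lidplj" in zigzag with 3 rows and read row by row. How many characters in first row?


Zigzag "lidplj" into 3 rows:
Placing characters:
  'l' => row 0
  'i' => row 1
  'd' => row 2
  'p' => row 1
  'l' => row 0
  'j' => row 1
Rows:
  Row 0: "ll"
  Row 1: "ipj"
  Row 2: "d"
First row length: 2

2


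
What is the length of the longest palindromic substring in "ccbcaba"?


Input: "ccbcaba"
Checking substrings for palindromes:
  [1:4] "cbc" (len 3) => palindrome
  [4:7] "aba" (len 3) => palindrome
  [0:2] "cc" (len 2) => palindrome
Longest palindromic substring: "cbc" with length 3

3


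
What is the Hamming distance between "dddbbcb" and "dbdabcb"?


Comparing "dddbbcb" and "dbdabcb" position by position:
  Position 0: 'd' vs 'd' => same
  Position 1: 'd' vs 'b' => differ
  Position 2: 'd' vs 'd' => same
  Position 3: 'b' vs 'a' => differ
  Position 4: 'b' vs 'b' => same
  Position 5: 'c' vs 'c' => same
  Position 6: 'b' vs 'b' => same
Total differences (Hamming distance): 2

2


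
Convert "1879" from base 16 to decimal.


Input: "1879" in base 16
Positional expansion:
  Digit '1' (value 1) x 16^3 = 4096
  Digit '8' (value 8) x 16^2 = 2048
  Digit '7' (value 7) x 16^1 = 112
  Digit '9' (value 9) x 16^0 = 9
Sum = 6265

6265


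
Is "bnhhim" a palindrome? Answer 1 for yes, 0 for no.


Input: bnhhim
Reversed: mihhnb
  Compare pos 0 ('b') with pos 5 ('m'): MISMATCH
  Compare pos 1 ('n') with pos 4 ('i'): MISMATCH
  Compare pos 2 ('h') with pos 3 ('h'): match
Result: not a palindrome

0


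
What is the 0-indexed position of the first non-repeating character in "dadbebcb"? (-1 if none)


Input: dadbebcb
Character frequencies:
  'a': 1
  'b': 3
  'c': 1
  'd': 2
  'e': 1
Scanning left to right for freq == 1:
  Position 0 ('d'): freq=2, skip
  Position 1 ('a'): unique! => answer = 1

1


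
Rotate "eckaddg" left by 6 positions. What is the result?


Input: "eckaddg", rotate left by 6
First 6 characters: "eckadd"
Remaining characters: "g"
Concatenate remaining + first: "g" + "eckadd" = "geckadd"

geckadd


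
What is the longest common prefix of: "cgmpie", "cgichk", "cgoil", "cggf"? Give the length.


Words: cgmpie, cgichk, cgoil, cggf
  Position 0: all 'c' => match
  Position 1: all 'g' => match
  Position 2: ('m', 'i', 'o', 'g') => mismatch, stop
LCP = "cg" (length 2)

2


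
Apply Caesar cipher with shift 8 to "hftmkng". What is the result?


Caesar cipher: shift "hftmkng" by 8
  'h' (pos 7) + 8 = pos 15 = 'p'
  'f' (pos 5) + 8 = pos 13 = 'n'
  't' (pos 19) + 8 = pos 1 = 'b'
  'm' (pos 12) + 8 = pos 20 = 'u'
  'k' (pos 10) + 8 = pos 18 = 's'
  'n' (pos 13) + 8 = pos 21 = 'v'
  'g' (pos 6) + 8 = pos 14 = 'o'
Result: pnbusvo

pnbusvo


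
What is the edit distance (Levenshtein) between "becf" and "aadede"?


Computing edit distance: "becf" -> "aadede"
DP table:
           a    a    d    e    d    e
      0    1    2    3    4    5    6
  b   1    1    2    3    4    5    6
  e   2    2    2    3    3    4    5
  c   3    3    3    3    4    4    5
  f   4    4    4    4    4    5    5
Edit distance = dp[4][6] = 5

5


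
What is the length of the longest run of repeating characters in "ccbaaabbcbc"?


Input: "ccbaaabbcbc"
Scanning for longest run:
  Position 1 ('c'): continues run of 'c', length=2
  Position 2 ('b'): new char, reset run to 1
  Position 3 ('a'): new char, reset run to 1
  Position 4 ('a'): continues run of 'a', length=2
  Position 5 ('a'): continues run of 'a', length=3
  Position 6 ('b'): new char, reset run to 1
  Position 7 ('b'): continues run of 'b', length=2
  Position 8 ('c'): new char, reset run to 1
  Position 9 ('b'): new char, reset run to 1
  Position 10 ('c'): new char, reset run to 1
Longest run: 'a' with length 3

3


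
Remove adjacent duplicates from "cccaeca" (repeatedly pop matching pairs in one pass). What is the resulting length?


Input: cccaeca
Stack-based adjacent duplicate removal:
  Read 'c': push. Stack: c
  Read 'c': matches stack top 'c' => pop. Stack: (empty)
  Read 'c': push. Stack: c
  Read 'a': push. Stack: ca
  Read 'e': push. Stack: cae
  Read 'c': push. Stack: caec
  Read 'a': push. Stack: caeca
Final stack: "caeca" (length 5)

5


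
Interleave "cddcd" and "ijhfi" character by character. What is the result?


Interleaving "cddcd" and "ijhfi":
  Position 0: 'c' from first, 'i' from second => "ci"
  Position 1: 'd' from first, 'j' from second => "dj"
  Position 2: 'd' from first, 'h' from second => "dh"
  Position 3: 'c' from first, 'f' from second => "cf"
  Position 4: 'd' from first, 'i' from second => "di"
Result: cidjdhcfdi

cidjdhcfdi


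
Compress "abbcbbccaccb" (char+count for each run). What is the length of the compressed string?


Input: abbcbbccaccb
Runs:
  'a' x 1 => "a1"
  'b' x 2 => "b2"
  'c' x 1 => "c1"
  'b' x 2 => "b2"
  'c' x 2 => "c2"
  'a' x 1 => "a1"
  'c' x 2 => "c2"
  'b' x 1 => "b1"
Compressed: "a1b2c1b2c2a1c2b1"
Compressed length: 16

16


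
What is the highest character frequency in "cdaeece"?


Input: cdaeece
Character counts:
  'a': 1
  'c': 2
  'd': 1
  'e': 3
Maximum frequency: 3

3


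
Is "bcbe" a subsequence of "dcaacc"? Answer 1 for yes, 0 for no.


Check if "bcbe" is a subsequence of "dcaacc"
Greedy scan:
  Position 0 ('d'): no match needed
  Position 1 ('c'): no match needed
  Position 2 ('a'): no match needed
  Position 3 ('a'): no match needed
  Position 4 ('c'): no match needed
  Position 5 ('c'): no match needed
Only matched 0/4 characters => not a subsequence

0


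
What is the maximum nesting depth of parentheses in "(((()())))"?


Input: "(((()())))"
Tracking depth:
  Position 0 '(': depth becomes 1
  Position 1 '(': depth becomes 2
  Position 2 '(': depth becomes 3
  Position 3 '(': depth becomes 4
  Position 4 ')': depth becomes 3
  Position 5 '(': depth becomes 4
  Position 6 ')': depth becomes 3
  Position 7 ')': depth becomes 2
  Position 8 ')': depth becomes 1
  Position 9 ')': depth becomes 0
Maximum depth reached: 4

4


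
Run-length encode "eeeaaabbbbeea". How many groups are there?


Input: eeeaaabbbbeea
Scanning for consecutive runs:
  Group 1: 'e' x 3 (positions 0-2)
  Group 2: 'a' x 3 (positions 3-5)
  Group 3: 'b' x 4 (positions 6-9)
  Group 4: 'e' x 2 (positions 10-11)
  Group 5: 'a' x 1 (positions 12-12)
Total groups: 5

5


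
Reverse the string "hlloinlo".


Input: hlloinlo
Reading characters right to left:
  Position 7: 'o'
  Position 6: 'l'
  Position 5: 'n'
  Position 4: 'i'
  Position 3: 'o'
  Position 2: 'l'
  Position 1: 'l'
  Position 0: 'h'
Reversed: olniollh

olniollh


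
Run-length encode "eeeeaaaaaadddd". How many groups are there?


Input: eeeeaaaaaadddd
Scanning for consecutive runs:
  Group 1: 'e' x 4 (positions 0-3)
  Group 2: 'a' x 6 (positions 4-9)
  Group 3: 'd' x 4 (positions 10-13)
Total groups: 3

3


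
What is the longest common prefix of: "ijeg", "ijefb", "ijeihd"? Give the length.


Words: ijeg, ijefb, ijeihd
  Position 0: all 'i' => match
  Position 1: all 'j' => match
  Position 2: all 'e' => match
  Position 3: ('g', 'f', 'i') => mismatch, stop
LCP = "ije" (length 3)

3


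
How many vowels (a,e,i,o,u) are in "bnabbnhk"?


Input: bnabbnhk
Checking each character:
  'b' at position 0: consonant
  'n' at position 1: consonant
  'a' at position 2: vowel (running total: 1)
  'b' at position 3: consonant
  'b' at position 4: consonant
  'n' at position 5: consonant
  'h' at position 6: consonant
  'k' at position 7: consonant
Total vowels: 1

1


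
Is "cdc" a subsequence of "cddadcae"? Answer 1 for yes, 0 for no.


Check if "cdc" is a subsequence of "cddadcae"
Greedy scan:
  Position 0 ('c'): matches sub[0] = 'c'
  Position 1 ('d'): matches sub[1] = 'd'
  Position 2 ('d'): no match needed
  Position 3 ('a'): no match needed
  Position 4 ('d'): no match needed
  Position 5 ('c'): matches sub[2] = 'c'
  Position 6 ('a'): no match needed
  Position 7 ('e'): no match needed
All 3 characters matched => is a subsequence

1


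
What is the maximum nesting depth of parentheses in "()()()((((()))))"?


Input: "()()()((((()))))"
Tracking depth:
  Position 0 '(': depth becomes 1
  Position 1 ')': depth becomes 0
  Position 2 '(': depth becomes 1
  Position 3 ')': depth becomes 0
  Position 4 '(': depth becomes 1
  Position 5 ')': depth becomes 0
  Position 6 '(': depth becomes 1
  Position 7 '(': depth becomes 2
  Position 8 '(': depth becomes 3
  Position 9 '(': depth becomes 4
  Position 10 '(': depth becomes 5
  Position 11 ')': depth becomes 4
  Position 12 ')': depth becomes 3
  Position 13 ')': depth becomes 2
  Position 14 ')': depth becomes 1
  Position 15 ')': depth becomes 0
Maximum depth reached: 5

5


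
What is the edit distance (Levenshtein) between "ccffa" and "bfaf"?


Computing edit distance: "ccffa" -> "bfaf"
DP table:
           b    f    a    f
      0    1    2    3    4
  c   1    1    2    3    4
  c   2    2    2    3    4
  f   3    3    2    3    3
  f   4    4    3    3    3
  a   5    5    4    3    4
Edit distance = dp[5][4] = 4

4


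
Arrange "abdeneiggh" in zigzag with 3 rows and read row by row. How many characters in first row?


Zigzag "abdeneiggh" into 3 rows:
Placing characters:
  'a' => row 0
  'b' => row 1
  'd' => row 2
  'e' => row 1
  'n' => row 0
  'e' => row 1
  'i' => row 2
  'g' => row 1
  'g' => row 0
  'h' => row 1
Rows:
  Row 0: "ang"
  Row 1: "beegh"
  Row 2: "di"
First row length: 3

3


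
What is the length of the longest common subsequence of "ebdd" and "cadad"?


LCS of "ebdd" and "cadad"
DP table:
           c    a    d    a    d
      0    0    0    0    0    0
  e   0    0    0    0    0    0
  b   0    0    0    0    0    0
  d   0    0    0    1    1    1
  d   0    0    0    1    1    2
LCS length = dp[4][5] = 2

2


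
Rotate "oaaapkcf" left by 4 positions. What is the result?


Input: "oaaapkcf", rotate left by 4
First 4 characters: "oaaa"
Remaining characters: "pkcf"
Concatenate remaining + first: "pkcf" + "oaaa" = "pkcfoaaa"

pkcfoaaa


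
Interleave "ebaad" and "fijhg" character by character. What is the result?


Interleaving "ebaad" and "fijhg":
  Position 0: 'e' from first, 'f' from second => "ef"
  Position 1: 'b' from first, 'i' from second => "bi"
  Position 2: 'a' from first, 'j' from second => "aj"
  Position 3: 'a' from first, 'h' from second => "ah"
  Position 4: 'd' from first, 'g' from second => "dg"
Result: efbiajahdg

efbiajahdg


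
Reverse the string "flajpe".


Input: flajpe
Reading characters right to left:
  Position 5: 'e'
  Position 4: 'p'
  Position 3: 'j'
  Position 2: 'a'
  Position 1: 'l'
  Position 0: 'f'
Reversed: epjalf

epjalf


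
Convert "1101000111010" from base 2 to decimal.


Input: "1101000111010" in base 2
Positional expansion:
  Digit '1' (value 1) x 2^12 = 4096
  Digit '1' (value 1) x 2^11 = 2048
  Digit '0' (value 0) x 2^10 = 0
  Digit '1' (value 1) x 2^9 = 512
  Digit '0' (value 0) x 2^8 = 0
  Digit '0' (value 0) x 2^7 = 0
  Digit '0' (value 0) x 2^6 = 0
  Digit '1' (value 1) x 2^5 = 32
  Digit '1' (value 1) x 2^4 = 16
  Digit '1' (value 1) x 2^3 = 8
  Digit '0' (value 0) x 2^2 = 0
  Digit '1' (value 1) x 2^1 = 2
  Digit '0' (value 0) x 2^0 = 0
Sum = 6714

6714


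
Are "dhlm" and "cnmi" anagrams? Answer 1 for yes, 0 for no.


Strings: "dhlm", "cnmi"
Sorted first:  dhlm
Sorted second: cimn
Differ at position 0: 'd' vs 'c' => not anagrams

0


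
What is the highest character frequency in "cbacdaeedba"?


Input: cbacdaeedba
Character counts:
  'a': 3
  'b': 2
  'c': 2
  'd': 2
  'e': 2
Maximum frequency: 3

3


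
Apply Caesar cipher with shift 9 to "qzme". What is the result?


Caesar cipher: shift "qzme" by 9
  'q' (pos 16) + 9 = pos 25 = 'z'
  'z' (pos 25) + 9 = pos 8 = 'i'
  'm' (pos 12) + 9 = pos 21 = 'v'
  'e' (pos 4) + 9 = pos 13 = 'n'
Result: zivn

zivn


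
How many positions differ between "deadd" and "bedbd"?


Comparing "deadd" and "bedbd" position by position:
  Position 0: 'd' vs 'b' => DIFFER
  Position 1: 'e' vs 'e' => same
  Position 2: 'a' vs 'd' => DIFFER
  Position 3: 'd' vs 'b' => DIFFER
  Position 4: 'd' vs 'd' => same
Positions that differ: 3

3


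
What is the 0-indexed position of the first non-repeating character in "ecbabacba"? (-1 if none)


Input: ecbabacba
Character frequencies:
  'a': 3
  'b': 3
  'c': 2
  'e': 1
Scanning left to right for freq == 1:
  Position 0 ('e'): unique! => answer = 0

0


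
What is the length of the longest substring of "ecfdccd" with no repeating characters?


Input: "ecfdccd"
Sliding window (track last position of each char):
  Position 0 ('e'): window [0,0] length 1 -- new best
  Position 1 ('c'): window [0,1] length 2 -- new best
  Position 2 ('f'): window [0,2] length 3 -- new best
  Position 3 ('d'): window [0,3] length 4 -- new best
  Position 4 ('c'): repeat (last at 1), move window start to 2
  Position 4 ('c'): window [2,4] length 3
  Position 5 ('c'): repeat (last at 4), move window start to 5
  Position 5 ('c'): window [5,5] length 1
  Position 6 ('d'): window [5,6] length 2
Longest substring with no repeats: "ecfd" with length 4

4


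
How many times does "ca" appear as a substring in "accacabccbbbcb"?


Searching for "ca" in "accacabccbbbcb"
Scanning each position:
  Position 0: "ac" => no
  Position 1: "cc" => no
  Position 2: "ca" => MATCH
  Position 3: "ac" => no
  Position 4: "ca" => MATCH
  Position 5: "ab" => no
  Position 6: "bc" => no
  Position 7: "cc" => no
  Position 8: "cb" => no
  Position 9: "bb" => no
  Position 10: "bb" => no
  Position 11: "bc" => no
  Position 12: "cb" => no
Total occurrences: 2

2


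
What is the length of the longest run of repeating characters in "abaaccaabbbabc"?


Input: "abaaccaabbbabc"
Scanning for longest run:
  Position 1 ('b'): new char, reset run to 1
  Position 2 ('a'): new char, reset run to 1
  Position 3 ('a'): continues run of 'a', length=2
  Position 4 ('c'): new char, reset run to 1
  Position 5 ('c'): continues run of 'c', length=2
  Position 6 ('a'): new char, reset run to 1
  Position 7 ('a'): continues run of 'a', length=2
  Position 8 ('b'): new char, reset run to 1
  Position 9 ('b'): continues run of 'b', length=2
  Position 10 ('b'): continues run of 'b', length=3
  Position 11 ('a'): new char, reset run to 1
  Position 12 ('b'): new char, reset run to 1
  Position 13 ('c'): new char, reset run to 1
Longest run: 'b' with length 3

3


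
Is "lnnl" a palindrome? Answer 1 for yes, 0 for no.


Input: lnnl
Reversed: lnnl
  Compare pos 0 ('l') with pos 3 ('l'): match
  Compare pos 1 ('n') with pos 2 ('n'): match
Result: palindrome

1


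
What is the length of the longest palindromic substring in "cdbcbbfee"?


Input: "cdbcbbfee"
Checking substrings for palindromes:
  [2:5] "bcb" (len 3) => palindrome
  [4:6] "bb" (len 2) => palindrome
  [7:9] "ee" (len 2) => palindrome
Longest palindromic substring: "bcb" with length 3

3


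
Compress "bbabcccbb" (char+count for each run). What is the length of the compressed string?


Input: bbabcccbb
Runs:
  'b' x 2 => "b2"
  'a' x 1 => "a1"
  'b' x 1 => "b1"
  'c' x 3 => "c3"
  'b' x 2 => "b2"
Compressed: "b2a1b1c3b2"
Compressed length: 10

10


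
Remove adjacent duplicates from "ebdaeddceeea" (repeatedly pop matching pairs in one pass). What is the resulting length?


Input: ebdaeddceeea
Stack-based adjacent duplicate removal:
  Read 'e': push. Stack: e
  Read 'b': push. Stack: eb
  Read 'd': push. Stack: ebd
  Read 'a': push. Stack: ebda
  Read 'e': push. Stack: ebdae
  Read 'd': push. Stack: ebdaed
  Read 'd': matches stack top 'd' => pop. Stack: ebdae
  Read 'c': push. Stack: ebdaec
  Read 'e': push. Stack: ebdaece
  Read 'e': matches stack top 'e' => pop. Stack: ebdaec
  Read 'e': push. Stack: ebdaece
  Read 'a': push. Stack: ebdaecea
Final stack: "ebdaecea" (length 8)

8


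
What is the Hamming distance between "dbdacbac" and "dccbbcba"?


Comparing "dbdacbac" and "dccbbcba" position by position:
  Position 0: 'd' vs 'd' => same
  Position 1: 'b' vs 'c' => differ
  Position 2: 'd' vs 'c' => differ
  Position 3: 'a' vs 'b' => differ
  Position 4: 'c' vs 'b' => differ
  Position 5: 'b' vs 'c' => differ
  Position 6: 'a' vs 'b' => differ
  Position 7: 'c' vs 'a' => differ
Total differences (Hamming distance): 7

7


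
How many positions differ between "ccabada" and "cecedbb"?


Comparing "ccabada" and "cecedbb" position by position:
  Position 0: 'c' vs 'c' => same
  Position 1: 'c' vs 'e' => DIFFER
  Position 2: 'a' vs 'c' => DIFFER
  Position 3: 'b' vs 'e' => DIFFER
  Position 4: 'a' vs 'd' => DIFFER
  Position 5: 'd' vs 'b' => DIFFER
  Position 6: 'a' vs 'b' => DIFFER
Positions that differ: 6

6


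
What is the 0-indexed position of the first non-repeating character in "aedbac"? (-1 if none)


Input: aedbac
Character frequencies:
  'a': 2
  'b': 1
  'c': 1
  'd': 1
  'e': 1
Scanning left to right for freq == 1:
  Position 0 ('a'): freq=2, skip
  Position 1 ('e'): unique! => answer = 1

1


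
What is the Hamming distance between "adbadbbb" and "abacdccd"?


Comparing "adbadbbb" and "abacdccd" position by position:
  Position 0: 'a' vs 'a' => same
  Position 1: 'd' vs 'b' => differ
  Position 2: 'b' vs 'a' => differ
  Position 3: 'a' vs 'c' => differ
  Position 4: 'd' vs 'd' => same
  Position 5: 'b' vs 'c' => differ
  Position 6: 'b' vs 'c' => differ
  Position 7: 'b' vs 'd' => differ
Total differences (Hamming distance): 6

6


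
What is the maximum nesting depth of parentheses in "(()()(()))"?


Input: "(()()(()))"
Tracking depth:
  Position 0 '(': depth becomes 1
  Position 1 '(': depth becomes 2
  Position 2 ')': depth becomes 1
  Position 3 '(': depth becomes 2
  Position 4 ')': depth becomes 1
  Position 5 '(': depth becomes 2
  Position 6 '(': depth becomes 3
  Position 7 ')': depth becomes 2
  Position 8 ')': depth becomes 1
  Position 9 ')': depth becomes 0
Maximum depth reached: 3

3


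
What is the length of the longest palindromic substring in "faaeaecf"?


Input: "faaeaecf"
Checking substrings for palindromes:
  [2:5] "aea" (len 3) => palindrome
  [3:6] "eae" (len 3) => palindrome
  [1:3] "aa" (len 2) => palindrome
Longest palindromic substring: "aea" with length 3

3


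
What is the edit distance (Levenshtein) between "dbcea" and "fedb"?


Computing edit distance: "dbcea" -> "fedb"
DP table:
           f    e    d    b
      0    1    2    3    4
  d   1    1    2    2    3
  b   2    2    2    3    2
  c   3    3    3    3    3
  e   4    4    3    4    4
  a   5    5    4    4    5
Edit distance = dp[5][4] = 5

5


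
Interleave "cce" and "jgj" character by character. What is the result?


Interleaving "cce" and "jgj":
  Position 0: 'c' from first, 'j' from second => "cj"
  Position 1: 'c' from first, 'g' from second => "cg"
  Position 2: 'e' from first, 'j' from second => "ej"
Result: cjcgej

cjcgej


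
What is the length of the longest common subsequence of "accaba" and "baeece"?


LCS of "accaba" and "baeece"
DP table:
           b    a    e    e    c    e
      0    0    0    0    0    0    0
  a   0    0    1    1    1    1    1
  c   0    0    1    1    1    2    2
  c   0    0    1    1    1    2    2
  a   0    0    1    1    1    2    2
  b   0    1    1    1    1    2    2
  a   0    1    2    2    2    2    2
LCS length = dp[6][6] = 2

2


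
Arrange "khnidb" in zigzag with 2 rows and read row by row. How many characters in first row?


Zigzag "khnidb" into 2 rows:
Placing characters:
  'k' => row 0
  'h' => row 1
  'n' => row 0
  'i' => row 1
  'd' => row 0
  'b' => row 1
Rows:
  Row 0: "knd"
  Row 1: "hib"
First row length: 3

3


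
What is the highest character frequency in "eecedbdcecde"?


Input: eecedbdcecde
Character counts:
  'b': 1
  'c': 3
  'd': 3
  'e': 5
Maximum frequency: 5

5


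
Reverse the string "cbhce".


Input: cbhce
Reading characters right to left:
  Position 4: 'e'
  Position 3: 'c'
  Position 2: 'h'
  Position 1: 'b'
  Position 0: 'c'
Reversed: echbc

echbc


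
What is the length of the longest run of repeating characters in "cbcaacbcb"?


Input: "cbcaacbcb"
Scanning for longest run:
  Position 1 ('b'): new char, reset run to 1
  Position 2 ('c'): new char, reset run to 1
  Position 3 ('a'): new char, reset run to 1
  Position 4 ('a'): continues run of 'a', length=2
  Position 5 ('c'): new char, reset run to 1
  Position 6 ('b'): new char, reset run to 1
  Position 7 ('c'): new char, reset run to 1
  Position 8 ('b'): new char, reset run to 1
Longest run: 'a' with length 2

2


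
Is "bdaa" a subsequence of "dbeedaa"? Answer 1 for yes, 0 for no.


Check if "bdaa" is a subsequence of "dbeedaa"
Greedy scan:
  Position 0 ('d'): no match needed
  Position 1 ('b'): matches sub[0] = 'b'
  Position 2 ('e'): no match needed
  Position 3 ('e'): no match needed
  Position 4 ('d'): matches sub[1] = 'd'
  Position 5 ('a'): matches sub[2] = 'a'
  Position 6 ('a'): matches sub[3] = 'a'
All 4 characters matched => is a subsequence

1


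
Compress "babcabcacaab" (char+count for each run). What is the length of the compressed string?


Input: babcabcacaab
Runs:
  'b' x 1 => "b1"
  'a' x 1 => "a1"
  'b' x 1 => "b1"
  'c' x 1 => "c1"
  'a' x 1 => "a1"
  'b' x 1 => "b1"
  'c' x 1 => "c1"
  'a' x 1 => "a1"
  'c' x 1 => "c1"
  'a' x 2 => "a2"
  'b' x 1 => "b1"
Compressed: "b1a1b1c1a1b1c1a1c1a2b1"
Compressed length: 22

22


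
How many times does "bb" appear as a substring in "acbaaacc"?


Searching for "bb" in "acbaaacc"
Scanning each position:
  Position 0: "ac" => no
  Position 1: "cb" => no
  Position 2: "ba" => no
  Position 3: "aa" => no
  Position 4: "aa" => no
  Position 5: "ac" => no
  Position 6: "cc" => no
Total occurrences: 0

0


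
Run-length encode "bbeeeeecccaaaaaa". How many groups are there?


Input: bbeeeeecccaaaaaa
Scanning for consecutive runs:
  Group 1: 'b' x 2 (positions 0-1)
  Group 2: 'e' x 5 (positions 2-6)
  Group 3: 'c' x 3 (positions 7-9)
  Group 4: 'a' x 6 (positions 10-15)
Total groups: 4

4


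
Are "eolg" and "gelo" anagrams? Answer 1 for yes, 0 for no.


Strings: "eolg", "gelo"
Sorted first:  eglo
Sorted second: eglo
Sorted forms match => anagrams

1


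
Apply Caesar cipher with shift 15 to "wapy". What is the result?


Caesar cipher: shift "wapy" by 15
  'w' (pos 22) + 15 = pos 11 = 'l'
  'a' (pos 0) + 15 = pos 15 = 'p'
  'p' (pos 15) + 15 = pos 4 = 'e'
  'y' (pos 24) + 15 = pos 13 = 'n'
Result: lpen

lpen


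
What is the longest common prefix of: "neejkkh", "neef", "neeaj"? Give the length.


Words: neejkkh, neef, neeaj
  Position 0: all 'n' => match
  Position 1: all 'e' => match
  Position 2: all 'e' => match
  Position 3: ('j', 'f', 'a') => mismatch, stop
LCP = "nee" (length 3)

3


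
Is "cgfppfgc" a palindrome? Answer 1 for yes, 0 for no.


Input: cgfppfgc
Reversed: cgfppfgc
  Compare pos 0 ('c') with pos 7 ('c'): match
  Compare pos 1 ('g') with pos 6 ('g'): match
  Compare pos 2 ('f') with pos 5 ('f'): match
  Compare pos 3 ('p') with pos 4 ('p'): match
Result: palindrome

1


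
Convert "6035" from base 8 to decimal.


Input: "6035" in base 8
Positional expansion:
  Digit '6' (value 6) x 8^3 = 3072
  Digit '0' (value 0) x 8^2 = 0
  Digit '3' (value 3) x 8^1 = 24
  Digit '5' (value 5) x 8^0 = 5
Sum = 3101

3101


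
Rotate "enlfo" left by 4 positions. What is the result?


Input: "enlfo", rotate left by 4
First 4 characters: "enlf"
Remaining characters: "o"
Concatenate remaining + first: "o" + "enlf" = "oenlf"

oenlf


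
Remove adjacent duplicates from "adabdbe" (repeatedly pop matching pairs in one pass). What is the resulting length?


Input: adabdbe
Stack-based adjacent duplicate removal:
  Read 'a': push. Stack: a
  Read 'd': push. Stack: ad
  Read 'a': push. Stack: ada
  Read 'b': push. Stack: adab
  Read 'd': push. Stack: adabd
  Read 'b': push. Stack: adabdb
  Read 'e': push. Stack: adabdbe
Final stack: "adabdbe" (length 7)

7


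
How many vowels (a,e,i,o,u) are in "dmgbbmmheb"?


Input: dmgbbmmheb
Checking each character:
  'd' at position 0: consonant
  'm' at position 1: consonant
  'g' at position 2: consonant
  'b' at position 3: consonant
  'b' at position 4: consonant
  'm' at position 5: consonant
  'm' at position 6: consonant
  'h' at position 7: consonant
  'e' at position 8: vowel (running total: 1)
  'b' at position 9: consonant
Total vowels: 1

1


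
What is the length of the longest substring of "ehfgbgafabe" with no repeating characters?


Input: "ehfgbgafabe"
Sliding window (track last position of each char):
  Position 0 ('e'): window [0,0] length 1 -- new best
  Position 1 ('h'): window [0,1] length 2 -- new best
  Position 2 ('f'): window [0,2] length 3 -- new best
  Position 3 ('g'): window [0,3] length 4 -- new best
  Position 4 ('b'): window [0,4] length 5 -- new best
  Position 5 ('g'): repeat (last at 3), move window start to 4
  Position 5 ('g'): window [4,5] length 2
  Position 6 ('a'): window [4,6] length 3
  Position 7 ('f'): window [4,7] length 4
  Position 8 ('a'): repeat (last at 6), move window start to 7
  Position 8 ('a'): window [7,8] length 2
  Position 9 ('b'): window [7,9] length 3
  Position 10 ('e'): window [7,10] length 4
Longest substring with no repeats: "ehfgb" with length 5

5


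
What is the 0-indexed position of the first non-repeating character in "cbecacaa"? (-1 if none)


Input: cbecacaa
Character frequencies:
  'a': 3
  'b': 1
  'c': 3
  'e': 1
Scanning left to right for freq == 1:
  Position 0 ('c'): freq=3, skip
  Position 1 ('b'): unique! => answer = 1

1


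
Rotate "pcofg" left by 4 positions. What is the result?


Input: "pcofg", rotate left by 4
First 4 characters: "pcof"
Remaining characters: "g"
Concatenate remaining + first: "g" + "pcof" = "gpcof"

gpcof


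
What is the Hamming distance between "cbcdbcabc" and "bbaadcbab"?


Comparing "cbcdbcabc" and "bbaadcbab" position by position:
  Position 0: 'c' vs 'b' => differ
  Position 1: 'b' vs 'b' => same
  Position 2: 'c' vs 'a' => differ
  Position 3: 'd' vs 'a' => differ
  Position 4: 'b' vs 'd' => differ
  Position 5: 'c' vs 'c' => same
  Position 6: 'a' vs 'b' => differ
  Position 7: 'b' vs 'a' => differ
  Position 8: 'c' vs 'b' => differ
Total differences (Hamming distance): 7

7


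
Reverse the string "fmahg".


Input: fmahg
Reading characters right to left:
  Position 4: 'g'
  Position 3: 'h'
  Position 2: 'a'
  Position 1: 'm'
  Position 0: 'f'
Reversed: ghamf

ghamf


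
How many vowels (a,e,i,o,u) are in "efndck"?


Input: efndck
Checking each character:
  'e' at position 0: vowel (running total: 1)
  'f' at position 1: consonant
  'n' at position 2: consonant
  'd' at position 3: consonant
  'c' at position 4: consonant
  'k' at position 5: consonant
Total vowels: 1

1


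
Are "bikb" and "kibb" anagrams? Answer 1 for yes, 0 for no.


Strings: "bikb", "kibb"
Sorted first:  bbik
Sorted second: bbik
Sorted forms match => anagrams

1


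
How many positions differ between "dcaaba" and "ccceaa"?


Comparing "dcaaba" and "ccceaa" position by position:
  Position 0: 'd' vs 'c' => DIFFER
  Position 1: 'c' vs 'c' => same
  Position 2: 'a' vs 'c' => DIFFER
  Position 3: 'a' vs 'e' => DIFFER
  Position 4: 'b' vs 'a' => DIFFER
  Position 5: 'a' vs 'a' => same
Positions that differ: 4

4


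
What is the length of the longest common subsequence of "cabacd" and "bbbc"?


LCS of "cabacd" and "bbbc"
DP table:
           b    b    b    c
      0    0    0    0    0
  c   0    0    0    0    1
  a   0    0    0    0    1
  b   0    1    1    1    1
  a   0    1    1    1    1
  c   0    1    1    1    2
  d   0    1    1    1    2
LCS length = dp[6][4] = 2

2


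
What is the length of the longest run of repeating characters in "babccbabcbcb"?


Input: "babccbabcbcb"
Scanning for longest run:
  Position 1 ('a'): new char, reset run to 1
  Position 2 ('b'): new char, reset run to 1
  Position 3 ('c'): new char, reset run to 1
  Position 4 ('c'): continues run of 'c', length=2
  Position 5 ('b'): new char, reset run to 1
  Position 6 ('a'): new char, reset run to 1
  Position 7 ('b'): new char, reset run to 1
  Position 8 ('c'): new char, reset run to 1
  Position 9 ('b'): new char, reset run to 1
  Position 10 ('c'): new char, reset run to 1
  Position 11 ('b'): new char, reset run to 1
Longest run: 'c' with length 2

2


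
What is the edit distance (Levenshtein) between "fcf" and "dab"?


Computing edit distance: "fcf" -> "dab"
DP table:
           d    a    b
      0    1    2    3
  f   1    1    2    3
  c   2    2    2    3
  f   3    3    3    3
Edit distance = dp[3][3] = 3

3


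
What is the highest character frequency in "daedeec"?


Input: daedeec
Character counts:
  'a': 1
  'c': 1
  'd': 2
  'e': 3
Maximum frequency: 3

3


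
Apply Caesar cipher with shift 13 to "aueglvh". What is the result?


Caesar cipher: shift "aueglvh" by 13
  'a' (pos 0) + 13 = pos 13 = 'n'
  'u' (pos 20) + 13 = pos 7 = 'h'
  'e' (pos 4) + 13 = pos 17 = 'r'
  'g' (pos 6) + 13 = pos 19 = 't'
  'l' (pos 11) + 13 = pos 24 = 'y'
  'v' (pos 21) + 13 = pos 8 = 'i'
  'h' (pos 7) + 13 = pos 20 = 'u'
Result: nhrtyiu

nhrtyiu


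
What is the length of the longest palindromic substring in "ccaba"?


Input: "ccaba"
Checking substrings for palindromes:
  [2:5] "aba" (len 3) => palindrome
  [0:2] "cc" (len 2) => palindrome
Longest palindromic substring: "aba" with length 3

3


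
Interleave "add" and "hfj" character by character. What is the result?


Interleaving "add" and "hfj":
  Position 0: 'a' from first, 'h' from second => "ah"
  Position 1: 'd' from first, 'f' from second => "df"
  Position 2: 'd' from first, 'j' from second => "dj"
Result: ahdfdj

ahdfdj


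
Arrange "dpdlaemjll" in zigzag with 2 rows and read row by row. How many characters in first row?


Zigzag "dpdlaemjll" into 2 rows:
Placing characters:
  'd' => row 0
  'p' => row 1
  'd' => row 0
  'l' => row 1
  'a' => row 0
  'e' => row 1
  'm' => row 0
  'j' => row 1
  'l' => row 0
  'l' => row 1
Rows:
  Row 0: "ddaml"
  Row 1: "plejl"
First row length: 5

5


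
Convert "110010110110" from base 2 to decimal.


Input: "110010110110" in base 2
Positional expansion:
  Digit '1' (value 1) x 2^11 = 2048
  Digit '1' (value 1) x 2^10 = 1024
  Digit '0' (value 0) x 2^9 = 0
  Digit '0' (value 0) x 2^8 = 0
  Digit '1' (value 1) x 2^7 = 128
  Digit '0' (value 0) x 2^6 = 0
  Digit '1' (value 1) x 2^5 = 32
  Digit '1' (value 1) x 2^4 = 16
  Digit '0' (value 0) x 2^3 = 0
  Digit '1' (value 1) x 2^2 = 4
  Digit '1' (value 1) x 2^1 = 2
  Digit '0' (value 0) x 2^0 = 0
Sum = 3254

3254


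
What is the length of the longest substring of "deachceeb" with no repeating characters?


Input: "deachceeb"
Sliding window (track last position of each char):
  Position 0 ('d'): window [0,0] length 1 -- new best
  Position 1 ('e'): window [0,1] length 2 -- new best
  Position 2 ('a'): window [0,2] length 3 -- new best
  Position 3 ('c'): window [0,3] length 4 -- new best
  Position 4 ('h'): window [0,4] length 5 -- new best
  Position 5 ('c'): repeat (last at 3), move window start to 4
  Position 5 ('c'): window [4,5] length 2
  Position 6 ('e'): window [4,6] length 3
  Position 7 ('e'): repeat (last at 6), move window start to 7
  Position 7 ('e'): window [7,7] length 1
  Position 8 ('b'): window [7,8] length 2
Longest substring with no repeats: "deach" with length 5

5


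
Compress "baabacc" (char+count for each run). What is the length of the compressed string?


Input: baabacc
Runs:
  'b' x 1 => "b1"
  'a' x 2 => "a2"
  'b' x 1 => "b1"
  'a' x 1 => "a1"
  'c' x 2 => "c2"
Compressed: "b1a2b1a1c2"
Compressed length: 10

10


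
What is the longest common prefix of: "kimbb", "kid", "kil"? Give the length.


Words: kimbb, kid, kil
  Position 0: all 'k' => match
  Position 1: all 'i' => match
  Position 2: ('m', 'd', 'l') => mismatch, stop
LCP = "ki" (length 2)

2


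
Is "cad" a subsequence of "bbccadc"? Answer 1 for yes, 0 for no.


Check if "cad" is a subsequence of "bbccadc"
Greedy scan:
  Position 0 ('b'): no match needed
  Position 1 ('b'): no match needed
  Position 2 ('c'): matches sub[0] = 'c'
  Position 3 ('c'): no match needed
  Position 4 ('a'): matches sub[1] = 'a'
  Position 5 ('d'): matches sub[2] = 'd'
  Position 6 ('c'): no match needed
All 3 characters matched => is a subsequence

1


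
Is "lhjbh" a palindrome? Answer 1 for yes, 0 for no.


Input: lhjbh
Reversed: hbjhl
  Compare pos 0 ('l') with pos 4 ('h'): MISMATCH
  Compare pos 1 ('h') with pos 3 ('b'): MISMATCH
Result: not a palindrome

0


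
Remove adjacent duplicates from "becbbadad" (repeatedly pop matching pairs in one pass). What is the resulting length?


Input: becbbadad
Stack-based adjacent duplicate removal:
  Read 'b': push. Stack: b
  Read 'e': push. Stack: be
  Read 'c': push. Stack: bec
  Read 'b': push. Stack: becb
  Read 'b': matches stack top 'b' => pop. Stack: bec
  Read 'a': push. Stack: beca
  Read 'd': push. Stack: becad
  Read 'a': push. Stack: becada
  Read 'd': push. Stack: becadad
Final stack: "becadad" (length 7)

7


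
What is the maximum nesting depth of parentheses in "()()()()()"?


Input: "()()()()()"
Tracking depth:
  Position 0 '(': depth becomes 1
  Position 1 ')': depth becomes 0
  Position 2 '(': depth becomes 1
  Position 3 ')': depth becomes 0
  Position 4 '(': depth becomes 1
  Position 5 ')': depth becomes 0
  Position 6 '(': depth becomes 1
  Position 7 ')': depth becomes 0
  Position 8 '(': depth becomes 1
  Position 9 ')': depth becomes 0
Maximum depth reached: 1

1


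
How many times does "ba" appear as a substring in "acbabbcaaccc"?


Searching for "ba" in "acbabbcaaccc"
Scanning each position:
  Position 0: "ac" => no
  Position 1: "cb" => no
  Position 2: "ba" => MATCH
  Position 3: "ab" => no
  Position 4: "bb" => no
  Position 5: "bc" => no
  Position 6: "ca" => no
  Position 7: "aa" => no
  Position 8: "ac" => no
  Position 9: "cc" => no
  Position 10: "cc" => no
Total occurrences: 1

1


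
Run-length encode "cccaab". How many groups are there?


Input: cccaab
Scanning for consecutive runs:
  Group 1: 'c' x 3 (positions 0-2)
  Group 2: 'a' x 2 (positions 3-4)
  Group 3: 'b' x 1 (positions 5-5)
Total groups: 3

3
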